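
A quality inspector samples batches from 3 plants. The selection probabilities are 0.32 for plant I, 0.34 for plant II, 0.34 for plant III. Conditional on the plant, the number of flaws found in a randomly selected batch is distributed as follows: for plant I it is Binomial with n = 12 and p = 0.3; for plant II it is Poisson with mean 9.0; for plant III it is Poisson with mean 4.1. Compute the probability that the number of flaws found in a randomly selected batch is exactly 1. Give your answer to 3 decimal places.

Conditional on each plant, P(X = 1): I: 0.0711838; II: 0.00111069; III: 0.067948.
By total probability, P(X = 1) = 0.32·0.0711838 + 0.34·0.00111069 + 0.34·0.067948 = 0.0462587.

0.046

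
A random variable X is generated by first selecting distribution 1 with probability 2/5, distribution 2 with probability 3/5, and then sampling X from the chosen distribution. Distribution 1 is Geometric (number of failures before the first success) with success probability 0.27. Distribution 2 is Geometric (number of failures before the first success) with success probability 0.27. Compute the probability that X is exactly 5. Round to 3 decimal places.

0.056

Conditional on each component, P(X = 5): 1: 0.0559729; 2: 0.0559729.
By total probability, P(X = 5) = 0.4·0.0559729 + 0.6·0.0559729 = 0.0559729.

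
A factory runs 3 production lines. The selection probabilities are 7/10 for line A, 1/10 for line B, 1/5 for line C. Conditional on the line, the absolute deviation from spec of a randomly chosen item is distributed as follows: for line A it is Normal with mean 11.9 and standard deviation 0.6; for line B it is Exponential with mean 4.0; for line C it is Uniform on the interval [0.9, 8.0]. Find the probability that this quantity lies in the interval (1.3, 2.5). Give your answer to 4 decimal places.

0.0525

Conditional on each line, P(1.3 < X < 2.5): A: 0; B: 0.187266; C: 0.169014.
By total probability, P(1.3 < X < 2.5) = 0.7·0 + 0.1·0.187266 + 0.2·0.169014 = 0.0525294.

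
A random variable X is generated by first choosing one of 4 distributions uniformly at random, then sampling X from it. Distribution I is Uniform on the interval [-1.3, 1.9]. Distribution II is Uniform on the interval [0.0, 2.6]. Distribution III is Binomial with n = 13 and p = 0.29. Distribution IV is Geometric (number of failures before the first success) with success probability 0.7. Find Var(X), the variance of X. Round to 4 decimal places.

Per component, I: μ=0.3, E[X²]=0.943333; II: μ=1.3, E[X²]=2.25333; III: μ=3.77, E[X²]=16.8896; IV: μ=0.428571, E[X²]=0.795918.
E[X] = 0.25·0.3 + 0.25·1.3 + 0.25·3.77 + 0.25·0.428571 = 1.44964.
E[X²] = 0.25·0.943333 + 0.25·2.25333 + 0.25·16.8896 + 0.25·0.795918 = 5.22055.
Var(X) = E[X²] − (E[X])² = 5.22055 − 2.10146 = 3.11908.

3.1191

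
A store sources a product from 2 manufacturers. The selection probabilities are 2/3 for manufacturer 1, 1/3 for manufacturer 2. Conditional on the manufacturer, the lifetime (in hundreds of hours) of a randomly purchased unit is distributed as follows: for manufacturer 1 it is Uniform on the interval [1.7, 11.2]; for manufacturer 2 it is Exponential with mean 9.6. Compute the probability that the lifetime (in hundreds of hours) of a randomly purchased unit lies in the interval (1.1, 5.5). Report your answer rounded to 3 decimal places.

0.376

Conditional on each manufacturer, P(1.1 < X < 5.5): 1: 0.4; 2: 0.327859.
By total probability, P(1.1 < X < 5.5) = 0.666667·0.4 + 0.333333·0.327859 = 0.375953.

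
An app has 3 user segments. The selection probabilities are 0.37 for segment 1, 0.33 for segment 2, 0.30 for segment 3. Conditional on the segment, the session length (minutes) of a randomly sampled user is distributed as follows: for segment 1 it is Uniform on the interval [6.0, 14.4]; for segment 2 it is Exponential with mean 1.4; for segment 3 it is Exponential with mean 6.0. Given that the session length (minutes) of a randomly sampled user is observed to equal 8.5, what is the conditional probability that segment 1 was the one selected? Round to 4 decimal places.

0.7766

Likelihoods f(8.5 | ·): 1: 0.119048; 2: 0.00164848; 3: 0.0404202.
Posterior ∝ prior × likelihood. Numerator for 1: 0.37·0.119048 = 0.0440476.
Normalizing constant: 0.37·0.119048 + 0.33·0.00164848 + 0.3·0.0404202 = 0.0567177.
P(1 | observation) = 0.0440476 / 0.0567177 = 0.776612.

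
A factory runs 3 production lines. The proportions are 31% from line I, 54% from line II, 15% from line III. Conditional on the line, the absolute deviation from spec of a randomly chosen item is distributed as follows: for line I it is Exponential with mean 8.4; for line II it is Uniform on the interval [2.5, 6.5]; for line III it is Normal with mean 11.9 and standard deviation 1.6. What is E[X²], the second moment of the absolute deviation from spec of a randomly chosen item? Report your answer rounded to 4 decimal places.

For each component E[X²] = Var + (mean)², giving I: 141.12; II: 21.5833; III: 144.17.
Overall E[X²] = 0.31·141.12 + 0.54·21.5833 + 0.15·144.17 = 77.0277.

77.0277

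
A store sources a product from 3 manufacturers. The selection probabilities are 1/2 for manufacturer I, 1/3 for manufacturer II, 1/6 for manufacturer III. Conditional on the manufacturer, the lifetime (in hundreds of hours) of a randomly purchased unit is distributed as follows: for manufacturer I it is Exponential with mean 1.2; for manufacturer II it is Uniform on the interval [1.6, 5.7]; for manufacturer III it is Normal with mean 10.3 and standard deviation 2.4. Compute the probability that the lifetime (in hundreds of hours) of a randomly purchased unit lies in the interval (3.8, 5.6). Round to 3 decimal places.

Conditional on each manufacturer, P(3.8 < X < 5.6): I: 0.0327403; II: 0.439024; III: 0.0217144.
By total probability, P(3.8 < X < 5.6) = 0.5·0.0327403 + 0.333333·0.439024 + 0.166667·0.0217144 = 0.166331.

0.166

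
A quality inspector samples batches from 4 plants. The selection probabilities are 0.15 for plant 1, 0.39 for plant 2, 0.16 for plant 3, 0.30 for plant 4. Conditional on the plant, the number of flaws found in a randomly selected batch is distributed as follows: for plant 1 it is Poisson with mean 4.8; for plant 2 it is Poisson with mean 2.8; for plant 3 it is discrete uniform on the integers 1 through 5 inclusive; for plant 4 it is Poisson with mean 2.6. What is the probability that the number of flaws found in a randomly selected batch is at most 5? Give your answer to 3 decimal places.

0.908

Conditional on each plant, P(X ≤ 5): 1: 0.651006; 2: 0.93489; 3: 1; 4: 0.950963.
By total probability, P(X ≤ 5) = 0.15·0.651006 + 0.39·0.93489 + 0.16·1 + 0.3·0.950963 = 0.907547.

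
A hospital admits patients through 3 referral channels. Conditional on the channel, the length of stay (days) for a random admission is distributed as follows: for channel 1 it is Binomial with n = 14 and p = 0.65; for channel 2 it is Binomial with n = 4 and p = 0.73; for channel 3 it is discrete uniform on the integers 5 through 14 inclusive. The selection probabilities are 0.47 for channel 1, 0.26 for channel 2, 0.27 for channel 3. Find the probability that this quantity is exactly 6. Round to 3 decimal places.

0.051

Conditional on each channel, P(X = 6): 1: 0.0510011; 2: 0; 3: 0.1.
By total probability, P(X = 6) = 0.47·0.0510011 + 0.26·0 + 0.27·0.1 = 0.0509705.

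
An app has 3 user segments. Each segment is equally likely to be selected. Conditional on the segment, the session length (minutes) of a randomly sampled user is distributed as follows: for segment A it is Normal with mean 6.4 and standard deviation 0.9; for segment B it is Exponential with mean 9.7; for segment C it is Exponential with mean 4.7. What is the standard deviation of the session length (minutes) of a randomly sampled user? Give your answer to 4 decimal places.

6.5807

Per component, A: μ=6.4, E[X²]=41.77; B: μ=9.7, E[X²]=188.18; C: μ=4.7, E[X²]=44.18.
E[X] = 0.333333·6.4 + 0.333333·9.7 + 0.333333·4.7 = 6.93333.
E[X²] = 0.333333·41.77 + 0.333333·188.18 + 0.333333·44.18 = 91.3767.
Var(X) = E[X²] − (E[X])² = 91.3767 − 48.0711 = 43.3056.
SD(X) = √43.3056 = 6.5807.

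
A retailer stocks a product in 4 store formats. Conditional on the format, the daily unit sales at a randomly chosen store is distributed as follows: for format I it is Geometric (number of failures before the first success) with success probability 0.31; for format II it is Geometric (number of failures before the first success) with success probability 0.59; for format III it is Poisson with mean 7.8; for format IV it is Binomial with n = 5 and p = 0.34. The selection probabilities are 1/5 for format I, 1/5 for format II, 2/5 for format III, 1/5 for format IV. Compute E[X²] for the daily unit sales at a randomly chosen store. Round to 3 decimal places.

31.017

For each component E[X²] = Var + (mean)², giving I: 12.1342; II: 1.66073; III: 68.64; IV: 4.012.
Overall E[X²] = 0.2·12.1342 + 0.2·1.66073 + 0.4·68.64 + 0.2·4.012 = 31.0174.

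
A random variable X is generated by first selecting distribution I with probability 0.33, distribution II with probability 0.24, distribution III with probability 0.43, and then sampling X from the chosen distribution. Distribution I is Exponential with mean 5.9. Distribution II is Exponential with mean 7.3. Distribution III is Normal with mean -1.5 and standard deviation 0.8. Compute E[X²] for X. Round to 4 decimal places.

49.7965

For each component E[X²] = Var + (mean)², giving I: 69.62; II: 106.58; III: 2.89.
Overall E[X²] = 0.33·69.62 + 0.24·106.58 + 0.43·2.89 = 49.7965.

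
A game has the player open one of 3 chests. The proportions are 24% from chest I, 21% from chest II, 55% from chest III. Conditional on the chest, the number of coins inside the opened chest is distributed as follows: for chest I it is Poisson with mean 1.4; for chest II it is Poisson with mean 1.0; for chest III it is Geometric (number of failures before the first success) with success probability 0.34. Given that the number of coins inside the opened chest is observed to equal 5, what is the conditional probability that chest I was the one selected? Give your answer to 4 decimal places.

0.0993

Likelihoods P(X=5 | ·): I: 0.0110521; II: 0.00306566; III: 0.0425793.
Posterior ∝ prior × likelihood. Numerator for I: 0.24·0.0110521 = 0.00265252.
Normalizing constant: 0.24·0.0110521 + 0.21·0.00306566 + 0.55·0.0425793 = 0.0267149.
P(I | observation) = 0.00265252 / 0.0267149 = 0.0992896.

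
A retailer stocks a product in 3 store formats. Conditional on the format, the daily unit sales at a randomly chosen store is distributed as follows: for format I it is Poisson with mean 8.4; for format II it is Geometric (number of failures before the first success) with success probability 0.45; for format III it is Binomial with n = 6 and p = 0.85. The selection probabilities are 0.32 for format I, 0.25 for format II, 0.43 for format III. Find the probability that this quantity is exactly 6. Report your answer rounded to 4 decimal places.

Conditional on each format, P(X = 6): I: 0.109716; II: 0.0124563; III: 0.37715.
By total probability, P(X = 6) = 0.32·0.109716 + 0.25·0.0124563 + 0.43·0.37715 = 0.200397.

0.2004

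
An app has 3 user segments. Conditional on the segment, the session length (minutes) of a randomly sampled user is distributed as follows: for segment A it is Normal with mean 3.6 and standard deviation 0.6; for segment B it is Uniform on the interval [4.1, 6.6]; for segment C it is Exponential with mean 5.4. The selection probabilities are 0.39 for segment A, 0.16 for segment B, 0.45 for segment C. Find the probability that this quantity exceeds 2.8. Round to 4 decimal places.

Conditional on each segment, P(X > 2.8): A: 0.908789; B: 1; C: 0.595402.
By total probability, P(X > 2.8) = 0.39·0.908789 + 0.16·1 + 0.45·0.595402 = 0.782359.

0.7824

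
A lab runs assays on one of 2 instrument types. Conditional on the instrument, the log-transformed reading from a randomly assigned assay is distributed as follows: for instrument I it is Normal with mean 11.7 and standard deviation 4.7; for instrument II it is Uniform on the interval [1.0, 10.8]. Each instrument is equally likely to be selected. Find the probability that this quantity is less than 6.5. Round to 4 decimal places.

Conditional on each instrument, P(X < 6.5): I: 0.13428; II: 0.561224.
By total probability, P(X < 6.5) = 0.5·0.13428 + 0.5·0.561224 = 0.347752.

0.3478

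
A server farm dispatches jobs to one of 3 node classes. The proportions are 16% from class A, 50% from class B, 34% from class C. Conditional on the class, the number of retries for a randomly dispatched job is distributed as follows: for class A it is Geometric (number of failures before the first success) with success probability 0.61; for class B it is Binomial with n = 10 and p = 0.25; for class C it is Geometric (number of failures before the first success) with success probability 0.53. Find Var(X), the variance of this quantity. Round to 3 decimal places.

Per component, A: μ=0.639344, E[X²]=1.45687; B: μ=2.5, E[X²]=8.125; C: μ=0.886792, E[X²]=2.45959.
E[X] = 0.16·0.639344 + 0.5·2.5 + 0.34·0.886792 = 1.6538.
E[X²] = 0.16·1.45687 + 0.5·8.125 + 0.34·2.45959 = 5.13186.
Var(X) = E[X²] − (E[X])² = 5.13186 − 2.73507 = 2.39679.

2.397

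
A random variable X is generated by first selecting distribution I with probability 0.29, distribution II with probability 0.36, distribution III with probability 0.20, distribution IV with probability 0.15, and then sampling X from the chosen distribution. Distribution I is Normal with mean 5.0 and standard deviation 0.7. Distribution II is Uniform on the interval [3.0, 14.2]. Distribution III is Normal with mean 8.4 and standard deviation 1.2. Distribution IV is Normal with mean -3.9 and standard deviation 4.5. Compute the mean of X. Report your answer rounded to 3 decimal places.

Component means — I: 5; II: 8.6; III: 8.4; IV: -3.9.
E[X] = 0.29·5 + 0.36·8.6 + 0.2·8.4 + 0.15·-3.9 = 5.641.

5.641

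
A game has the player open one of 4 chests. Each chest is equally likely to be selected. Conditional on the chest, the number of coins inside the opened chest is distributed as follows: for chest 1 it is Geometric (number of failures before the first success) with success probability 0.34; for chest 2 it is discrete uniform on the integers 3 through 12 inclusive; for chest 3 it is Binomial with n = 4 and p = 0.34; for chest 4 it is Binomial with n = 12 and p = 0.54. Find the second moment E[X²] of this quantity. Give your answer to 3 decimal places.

30.424

For each component E[X²] = Var + (mean)², giving 1: 9.47751; 2: 64.5; 3: 2.7472; 4: 44.9712.
Overall E[X²] = 0.25·9.47751 + 0.25·64.5 + 0.25·2.7472 + 0.25·44.9712 = 30.424.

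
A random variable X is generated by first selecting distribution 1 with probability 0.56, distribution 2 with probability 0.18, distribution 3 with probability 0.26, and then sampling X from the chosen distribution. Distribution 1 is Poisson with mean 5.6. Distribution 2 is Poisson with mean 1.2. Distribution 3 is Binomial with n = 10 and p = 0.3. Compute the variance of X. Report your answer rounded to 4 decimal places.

6.9854

Per component, 1: μ=5.6, E[X²]=36.96; 2: μ=1.2, E[X²]=2.64; 3: μ=3, E[X²]=11.1.
E[X] = 0.56·5.6 + 0.18·1.2 + 0.26·3 = 4.132.
E[X²] = 0.56·36.96 + 0.18·2.64 + 0.26·11.1 = 24.0588.
Var(X) = E[X²] − (E[X])² = 24.0588 − 17.0734 = 6.98538.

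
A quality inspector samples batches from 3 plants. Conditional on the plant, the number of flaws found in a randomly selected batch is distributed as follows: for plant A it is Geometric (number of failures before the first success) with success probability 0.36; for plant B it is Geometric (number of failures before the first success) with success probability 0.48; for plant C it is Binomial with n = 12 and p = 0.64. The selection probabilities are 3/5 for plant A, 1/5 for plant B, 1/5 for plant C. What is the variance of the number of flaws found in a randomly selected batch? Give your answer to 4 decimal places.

Per component, A: μ=1.77778, E[X²]=8.09877; B: μ=1.08333, E[X²]=3.43056; C: μ=7.68, E[X²]=61.7472.
E[X] = 0.6·1.77778 + 0.2·1.08333 + 0.2·7.68 = 2.81933.
E[X²] = 0.6·8.09877 + 0.2·3.43056 + 0.2·61.7472 = 17.8948.
Var(X) = E[X²] − (E[X])² = 17.8948 − 7.94864 = 9.94617.

9.9462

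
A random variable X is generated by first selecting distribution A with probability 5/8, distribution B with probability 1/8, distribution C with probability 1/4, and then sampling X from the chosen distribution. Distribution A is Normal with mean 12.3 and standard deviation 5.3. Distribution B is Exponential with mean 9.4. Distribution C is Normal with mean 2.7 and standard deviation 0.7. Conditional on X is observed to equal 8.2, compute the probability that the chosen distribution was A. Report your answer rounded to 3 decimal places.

0.863

Likelihoods f(8.2 | ·): A: 0.0558067; B: 0.0444651; C: 2.24024e-14.
Posterior ∝ prior × likelihood. Numerator for A: 0.625·0.0558067 = 0.0348792.
Normalizing constant: 0.625·0.0558067 + 0.125·0.0444651 + 0.25·2.24024e-14 = 0.0404373.
P(A | observation) = 0.0348792 / 0.0404373 = 0.862549.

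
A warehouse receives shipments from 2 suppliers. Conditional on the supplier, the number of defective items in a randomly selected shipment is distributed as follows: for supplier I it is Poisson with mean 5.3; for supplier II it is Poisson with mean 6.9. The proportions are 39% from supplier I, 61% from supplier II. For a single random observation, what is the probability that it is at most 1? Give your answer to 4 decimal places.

Conditional on each supplier, P(X ≤ 1): I: 0.031447; II: 0.0079615.
By total probability, P(X ≤ 1) = 0.39·0.031447 + 0.61·0.0079615 = 0.0171209.

0.0171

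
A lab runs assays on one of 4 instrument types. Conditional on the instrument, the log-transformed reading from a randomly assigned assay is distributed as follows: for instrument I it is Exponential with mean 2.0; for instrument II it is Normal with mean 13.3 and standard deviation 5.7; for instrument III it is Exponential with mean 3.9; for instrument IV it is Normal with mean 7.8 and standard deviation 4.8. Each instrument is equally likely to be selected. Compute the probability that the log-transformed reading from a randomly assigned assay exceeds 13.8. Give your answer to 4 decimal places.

Conditional on each instrument, P(X > 13.8): I: 0.00100779; II: 0.46505; III: 0.029058; IV: 0.10565.
By total probability, P(X > 13.8) = 0.25·0.00100779 + 0.25·0.46505 + 0.25·0.029058 + 0.25·0.10565 = 0.150191.

0.1502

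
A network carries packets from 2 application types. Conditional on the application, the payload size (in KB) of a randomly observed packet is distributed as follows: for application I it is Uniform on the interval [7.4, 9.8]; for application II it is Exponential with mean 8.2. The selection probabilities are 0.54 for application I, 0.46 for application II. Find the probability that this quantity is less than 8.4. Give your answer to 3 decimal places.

Conditional on each application, P(X < 8.4): I: 0.416667; II: 0.640985.
By total probability, P(X < 8.4) = 0.54·0.416667 + 0.46·0.640985 = 0.519853.

0.520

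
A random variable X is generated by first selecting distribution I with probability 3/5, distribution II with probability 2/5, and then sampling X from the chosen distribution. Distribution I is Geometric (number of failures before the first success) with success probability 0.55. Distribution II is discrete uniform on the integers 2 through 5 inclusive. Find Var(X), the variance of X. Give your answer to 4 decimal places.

3.1187

Per component, I: μ=0.818182, E[X²]=2.15702; II: μ=3.5, E[X²]=13.5.
E[X] = 0.6·0.818182 + 0.4·3.5 = 1.89091.
E[X²] = 0.6·2.15702 + 0.4·13.5 = 6.69421.
Var(X) = E[X²] − (E[X])² = 6.69421 − 3.57554 = 3.11868.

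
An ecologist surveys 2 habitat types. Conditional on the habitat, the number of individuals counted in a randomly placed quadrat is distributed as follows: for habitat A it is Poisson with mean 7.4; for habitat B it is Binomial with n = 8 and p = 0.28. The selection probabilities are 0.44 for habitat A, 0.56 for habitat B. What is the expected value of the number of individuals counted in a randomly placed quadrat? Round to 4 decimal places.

4.5104

Component means — A: 7.4; B: 2.24.
E[X] = 0.44·7.4 + 0.56·2.24 = 4.5104.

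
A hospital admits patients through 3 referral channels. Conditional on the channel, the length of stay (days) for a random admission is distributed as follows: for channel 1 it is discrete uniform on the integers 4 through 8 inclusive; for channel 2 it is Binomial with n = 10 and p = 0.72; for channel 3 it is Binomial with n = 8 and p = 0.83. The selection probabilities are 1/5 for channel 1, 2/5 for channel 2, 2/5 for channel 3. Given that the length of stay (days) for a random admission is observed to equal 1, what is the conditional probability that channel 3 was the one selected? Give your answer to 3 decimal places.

Likelihoods P(X=1 | ·): 1: 0; 2: 7.61649e-05; 3: 2.72465e-05.
Posterior ∝ prior × likelihood. Numerator for 3: 0.4·2.72465e-05 = 1.08986e-05.
Normalizing constant: 0.2·0 + 0.4·7.61649e-05 + 0.4·2.72465e-05 = 4.13645e-05.
P(3 | observation) = 1.08986e-05 / 4.13645e-05 = 0.263477.

0.263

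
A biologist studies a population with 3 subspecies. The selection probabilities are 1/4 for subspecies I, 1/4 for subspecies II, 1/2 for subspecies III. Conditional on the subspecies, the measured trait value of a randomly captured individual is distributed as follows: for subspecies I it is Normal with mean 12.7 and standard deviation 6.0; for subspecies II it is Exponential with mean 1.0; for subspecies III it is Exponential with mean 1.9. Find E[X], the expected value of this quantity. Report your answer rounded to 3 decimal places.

4.375

Component means — I: 12.7; II: 1; III: 1.9.
E[X] = 0.25·12.7 + 0.25·1 + 0.5·1.9 = 4.375.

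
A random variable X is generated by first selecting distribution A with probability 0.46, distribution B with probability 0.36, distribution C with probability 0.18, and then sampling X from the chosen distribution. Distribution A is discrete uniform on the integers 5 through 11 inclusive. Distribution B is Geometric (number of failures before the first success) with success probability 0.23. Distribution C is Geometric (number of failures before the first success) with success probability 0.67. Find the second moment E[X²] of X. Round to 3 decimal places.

For each component E[X²] = Var + (mean)², giving A: 68; B: 25.7637; C: 0.977723.
Overall E[X²] = 0.46·68 + 0.36·25.7637 + 0.18·0.977723 = 40.7309.

40.731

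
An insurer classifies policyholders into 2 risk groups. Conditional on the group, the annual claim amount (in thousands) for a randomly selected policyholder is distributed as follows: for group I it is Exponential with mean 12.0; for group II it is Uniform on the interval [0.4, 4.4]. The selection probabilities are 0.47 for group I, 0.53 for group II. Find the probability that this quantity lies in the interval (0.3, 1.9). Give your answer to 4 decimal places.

0.2560

Conditional on each group, P(0.3 < X < 1.9): I: 0.121745; II: 0.375.
By total probability, P(0.3 < X < 1.9) = 0.47·0.121745 + 0.53·0.375 = 0.25597.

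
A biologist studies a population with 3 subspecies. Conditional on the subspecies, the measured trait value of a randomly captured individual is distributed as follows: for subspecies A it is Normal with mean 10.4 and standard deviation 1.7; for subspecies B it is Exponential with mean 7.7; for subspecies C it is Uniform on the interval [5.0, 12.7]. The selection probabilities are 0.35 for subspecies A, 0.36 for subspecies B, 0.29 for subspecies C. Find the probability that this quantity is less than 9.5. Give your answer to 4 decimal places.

Conditional on each subspecies, P(X < 9.5): A: 0.29826; B: 0.708806; C: 0.584416.
By total probability, P(X < 9.5) = 0.35·0.29826 + 0.36·0.708806 + 0.29·0.584416 = 0.529042.

0.5290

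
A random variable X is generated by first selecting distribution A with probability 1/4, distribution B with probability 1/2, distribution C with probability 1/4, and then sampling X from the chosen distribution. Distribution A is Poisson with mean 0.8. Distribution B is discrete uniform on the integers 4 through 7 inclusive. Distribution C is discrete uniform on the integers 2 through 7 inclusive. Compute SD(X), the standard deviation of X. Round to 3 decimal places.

2.301

Per component, A: μ=0.8, E[X²]=1.44; B: μ=5.5, E[X²]=31.5; C: μ=4.5, E[X²]=23.1667.
E[X] = 0.25·0.8 + 0.5·5.5 + 0.25·4.5 = 4.075.
E[X²] = 0.25·1.44 + 0.5·31.5 + 0.25·23.1667 = 21.9017.
Var(X) = E[X²] − (E[X])² = 21.9017 − 16.6056 = 5.29604.
SD(X) = √5.29604 = 2.30131.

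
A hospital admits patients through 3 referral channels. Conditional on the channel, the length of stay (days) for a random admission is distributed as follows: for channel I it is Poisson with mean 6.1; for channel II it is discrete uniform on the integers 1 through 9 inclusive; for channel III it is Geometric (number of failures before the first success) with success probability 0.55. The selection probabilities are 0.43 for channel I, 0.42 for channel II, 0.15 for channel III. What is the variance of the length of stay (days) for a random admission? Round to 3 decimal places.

8.766

Per component, I: μ=6.1, E[X²]=43.31; II: μ=5, E[X²]=31.6667; III: μ=0.818182, E[X²]=2.15702.
E[X] = 0.43·6.1 + 0.42·5 + 0.15·0.818182 = 4.84573.
E[X²] = 0.43·43.31 + 0.42·31.6667 + 0.15·2.15702 = 32.2469.
Var(X) = E[X²] − (E[X])² = 32.2469 − 23.4811 = 8.76578.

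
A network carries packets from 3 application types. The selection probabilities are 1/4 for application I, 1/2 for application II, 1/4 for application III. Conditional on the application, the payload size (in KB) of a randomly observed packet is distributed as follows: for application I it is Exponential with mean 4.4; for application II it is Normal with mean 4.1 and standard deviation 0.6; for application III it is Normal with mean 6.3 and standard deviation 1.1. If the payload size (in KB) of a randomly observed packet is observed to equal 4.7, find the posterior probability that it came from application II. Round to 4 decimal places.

0.7981

Likelihoods f(4.7 | ·): I: 0.0780983; II: 0.403285; III: 0.125921.
Posterior ∝ prior × likelihood. Numerator for II: 0.5·0.403285 = 0.201642.
Normalizing constant: 0.25·0.0780983 + 0.5·0.403285 + 0.25·0.125921 = 0.252647.
P(II | observation) = 0.201642 / 0.252647 = 0.798118.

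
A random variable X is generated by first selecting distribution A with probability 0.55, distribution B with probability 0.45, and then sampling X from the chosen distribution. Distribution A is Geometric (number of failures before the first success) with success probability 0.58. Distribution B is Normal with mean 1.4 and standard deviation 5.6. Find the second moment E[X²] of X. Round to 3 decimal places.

For each component E[X²] = Var + (mean)², giving A: 1.77289; B: 33.32.
Overall E[X²] = 0.55·1.77289 + 0.45·33.32 = 15.9691.

15.969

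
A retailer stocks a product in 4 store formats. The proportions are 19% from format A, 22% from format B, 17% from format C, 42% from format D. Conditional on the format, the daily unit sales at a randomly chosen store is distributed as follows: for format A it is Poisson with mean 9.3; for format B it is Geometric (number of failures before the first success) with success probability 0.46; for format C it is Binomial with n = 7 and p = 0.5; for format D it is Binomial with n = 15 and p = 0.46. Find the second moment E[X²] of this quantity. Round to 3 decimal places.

43.006

For each component E[X²] = Var + (mean)², giving A: 95.79; B: 3.93006; C: 14; D: 51.336.
Overall E[X²] = 0.19·95.79 + 0.22·3.93006 + 0.17·14 + 0.42·51.336 = 43.0058.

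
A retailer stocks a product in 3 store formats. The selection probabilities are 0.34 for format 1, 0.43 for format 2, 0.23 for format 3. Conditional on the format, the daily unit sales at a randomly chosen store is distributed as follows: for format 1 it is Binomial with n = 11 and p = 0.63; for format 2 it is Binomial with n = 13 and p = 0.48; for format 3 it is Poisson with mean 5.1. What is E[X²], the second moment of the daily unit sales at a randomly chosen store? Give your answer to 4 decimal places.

42.4940

For each component E[X²] = Var + (mean)², giving 1: 50.589; 2: 42.1824; 3: 31.11.
Overall E[X²] = 0.34·50.589 + 0.43·42.1824 + 0.23·31.11 = 42.494.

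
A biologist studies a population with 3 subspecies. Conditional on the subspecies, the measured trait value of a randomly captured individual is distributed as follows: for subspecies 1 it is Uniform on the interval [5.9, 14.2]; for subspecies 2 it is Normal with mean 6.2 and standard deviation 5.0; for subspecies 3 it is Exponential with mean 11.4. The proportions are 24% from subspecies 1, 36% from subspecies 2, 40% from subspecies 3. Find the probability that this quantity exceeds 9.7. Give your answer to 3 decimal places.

Conditional on each subspecies, P(X > 9.7): 1: 0.542169; 2: 0.241964; 3: 0.42704.
By total probability, P(X > 9.7) = 0.24·0.542169 + 0.36·0.241964 + 0.4·0.42704 = 0.388043.

0.388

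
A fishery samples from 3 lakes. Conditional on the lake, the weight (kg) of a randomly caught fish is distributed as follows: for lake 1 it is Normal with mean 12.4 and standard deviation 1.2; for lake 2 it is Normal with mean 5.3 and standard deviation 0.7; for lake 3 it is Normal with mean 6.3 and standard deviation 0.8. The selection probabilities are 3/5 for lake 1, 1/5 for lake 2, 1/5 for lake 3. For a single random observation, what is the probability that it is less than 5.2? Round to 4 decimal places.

Conditional on each lake, P(X < 5.2): 1: 9.86588e-10; 2: 0.443202; 3: 0.0845657.
By total probability, P(X < 5.2) = 0.6·9.86588e-10 + 0.2·0.443202 + 0.2·0.0845657 = 0.105553.

0.1056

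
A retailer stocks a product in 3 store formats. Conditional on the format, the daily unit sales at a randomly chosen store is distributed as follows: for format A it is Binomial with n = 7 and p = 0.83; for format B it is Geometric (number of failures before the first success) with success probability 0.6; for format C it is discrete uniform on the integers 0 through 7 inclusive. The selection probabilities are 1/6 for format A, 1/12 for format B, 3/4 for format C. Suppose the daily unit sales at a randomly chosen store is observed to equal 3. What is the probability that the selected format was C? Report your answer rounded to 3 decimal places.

Likelihoods P(X=3 | ·): A: 0.0167147; B: 0.0384; C: 0.125.
Posterior ∝ prior × likelihood. Numerator for C: 0.75·0.125 = 0.09375.
Normalizing constant: 0.166667·0.0167147 + 0.0833333·0.0384 + 0.75·0.125 = 0.0997358.
P(C | observation) = 0.09375 / 0.0997358 = 0.939984.

0.940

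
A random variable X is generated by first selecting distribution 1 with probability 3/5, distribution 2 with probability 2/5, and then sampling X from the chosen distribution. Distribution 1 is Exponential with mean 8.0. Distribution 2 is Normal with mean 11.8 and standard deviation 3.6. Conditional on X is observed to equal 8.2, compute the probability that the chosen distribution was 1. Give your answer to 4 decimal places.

0.5002

Likelihoods f(8.2 | ·): 1: 0.0448496; 2: 0.0672141.
Posterior ∝ prior × likelihood. Numerator for 1: 0.6·0.0448496 = 0.0269097.
Normalizing constant: 0.6·0.0448496 + 0.4·0.0672141 = 0.0537954.
P(1 | observation) = 0.0269097 / 0.0537954 = 0.500224.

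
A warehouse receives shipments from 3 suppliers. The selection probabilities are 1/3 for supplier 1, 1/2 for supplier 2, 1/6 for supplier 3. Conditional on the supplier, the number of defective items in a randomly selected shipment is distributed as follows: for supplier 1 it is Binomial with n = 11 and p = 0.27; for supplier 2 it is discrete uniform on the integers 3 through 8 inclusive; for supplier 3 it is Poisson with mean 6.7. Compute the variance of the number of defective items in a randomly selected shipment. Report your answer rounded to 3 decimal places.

5.257

Per component, 1: μ=2.97, E[X²]=10.989; 2: μ=5.5, E[X²]=33.1667; 3: μ=6.7, E[X²]=51.59.
E[X] = 0.333333·2.97 + 0.5·5.5 + 0.166667·6.7 = 4.85667.
E[X²] = 0.333333·10.989 + 0.5·33.1667 + 0.166667·51.59 = 28.8447.
Var(X) = E[X²] − (E[X])² = 28.8447 − 23.5872 = 5.25746.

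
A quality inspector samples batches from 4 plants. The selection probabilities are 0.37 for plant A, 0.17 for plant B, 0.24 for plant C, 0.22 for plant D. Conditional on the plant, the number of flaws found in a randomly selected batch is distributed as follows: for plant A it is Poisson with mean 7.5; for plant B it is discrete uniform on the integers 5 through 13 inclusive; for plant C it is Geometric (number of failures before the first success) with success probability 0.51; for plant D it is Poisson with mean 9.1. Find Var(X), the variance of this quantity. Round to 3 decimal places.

Per component, A: μ=7.5, E[X²]=63.75; B: μ=9, E[X²]=87.6667; C: μ=0.960784, E[X²]=2.807; D: μ=9.1, E[X²]=91.91.
E[X] = 0.37·7.5 + 0.17·9 + 0.24·0.960784 + 0.22·9.1 = 6.53759.
E[X²] = 0.37·63.75 + 0.17·87.6667 + 0.24·2.807 + 0.22·91.91 = 59.3847.
Var(X) = E[X²] − (E[X])² = 59.3847 − 42.7401 = 16.6447.

16.645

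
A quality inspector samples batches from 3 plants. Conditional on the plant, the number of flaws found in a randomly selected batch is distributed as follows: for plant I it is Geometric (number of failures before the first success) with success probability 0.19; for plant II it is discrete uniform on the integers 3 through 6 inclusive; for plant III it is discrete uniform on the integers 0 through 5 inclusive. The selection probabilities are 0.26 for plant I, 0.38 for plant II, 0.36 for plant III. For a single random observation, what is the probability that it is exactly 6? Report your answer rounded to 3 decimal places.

0.109

Conditional on each plant, P(X = 6): I: 0.0536616; II: 0.25; III: 0.
By total probability, P(X = 6) = 0.26·0.0536616 + 0.38·0.25 + 0.36·0 = 0.108952.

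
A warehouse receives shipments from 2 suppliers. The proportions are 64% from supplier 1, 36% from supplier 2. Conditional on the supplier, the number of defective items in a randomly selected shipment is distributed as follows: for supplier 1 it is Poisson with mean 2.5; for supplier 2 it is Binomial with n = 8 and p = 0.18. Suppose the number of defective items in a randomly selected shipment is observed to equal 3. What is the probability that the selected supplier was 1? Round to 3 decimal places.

Likelihoods P(X=3 | ·): 1: 0.213763; 2: 0.121081.
Posterior ∝ prior × likelihood. Numerator for 1: 0.64·0.213763 = 0.136808.
Normalizing constant: 0.64·0.213763 + 0.36·0.121081 = 0.180397.
P(1 | observation) = 0.136808 / 0.180397 = 0.758372.

0.758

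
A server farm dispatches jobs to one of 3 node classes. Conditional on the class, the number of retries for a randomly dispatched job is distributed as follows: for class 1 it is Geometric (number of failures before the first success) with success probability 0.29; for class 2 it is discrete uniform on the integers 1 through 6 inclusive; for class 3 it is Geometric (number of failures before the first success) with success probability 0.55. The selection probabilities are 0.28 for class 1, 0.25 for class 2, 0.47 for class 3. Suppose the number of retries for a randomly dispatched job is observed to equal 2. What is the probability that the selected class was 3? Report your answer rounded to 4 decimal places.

Likelihoods P(X=2 | ·): 1: 0.146189; 2: 0.166667; 3: 0.111375.
Posterior ∝ prior × likelihood. Numerator for 3: 0.47·0.111375 = 0.0523462.
Normalizing constant: 0.28·0.146189 + 0.25·0.166667 + 0.47·0.111375 = 0.134946.
P(3 | observation) = 0.0523462 / 0.134946 = 0.387906.

0.3879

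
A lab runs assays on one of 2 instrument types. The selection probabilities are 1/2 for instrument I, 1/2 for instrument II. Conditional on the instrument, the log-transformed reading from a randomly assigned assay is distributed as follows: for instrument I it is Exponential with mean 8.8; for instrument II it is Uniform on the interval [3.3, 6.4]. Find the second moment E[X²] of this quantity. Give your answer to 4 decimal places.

For each component E[X²] = Var + (mean)², giving I: 154.88; II: 24.3233.
Overall E[X²] = 0.5·154.88 + 0.5·24.3233 = 89.6017.

89.6017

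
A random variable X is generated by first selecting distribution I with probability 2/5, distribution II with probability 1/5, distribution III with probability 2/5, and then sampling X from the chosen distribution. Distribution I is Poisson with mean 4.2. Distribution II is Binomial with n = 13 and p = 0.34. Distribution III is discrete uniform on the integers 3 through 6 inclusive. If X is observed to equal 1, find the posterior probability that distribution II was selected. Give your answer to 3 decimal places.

0.193

Likelihoods P(X=1 | ·): I: 0.0629814; II: 0.030196; III: 0.
Posterior ∝ prior × likelihood. Numerator for II: 0.2·0.030196 = 0.0060392.
Normalizing constant: 0.4·0.0629814 + 0.2·0.030196 + 0.4·0 = 0.0312318.
P(II | observation) = 0.0060392 / 0.0312318 = 0.193367.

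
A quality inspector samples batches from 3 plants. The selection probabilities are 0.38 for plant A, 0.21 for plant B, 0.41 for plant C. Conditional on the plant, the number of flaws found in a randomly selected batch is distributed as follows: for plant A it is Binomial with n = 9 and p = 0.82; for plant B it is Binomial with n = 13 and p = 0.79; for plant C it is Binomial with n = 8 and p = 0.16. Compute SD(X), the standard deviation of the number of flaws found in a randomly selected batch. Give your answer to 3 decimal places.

Per component, A: μ=7.38, E[X²]=55.7928; B: μ=10.27, E[X²]=107.63; C: μ=1.28, E[X²]=2.7136.
E[X] = 0.38·7.38 + 0.21·10.27 + 0.41·1.28 = 5.4859.
E[X²] = 0.38·55.7928 + 0.21·107.63 + 0.41·2.7136 = 44.9161.
Var(X) = E[X²] − (E[X])² = 44.9161 − 30.0951 = 14.821.
SD(X) = √14.821 = 3.8498.

3.850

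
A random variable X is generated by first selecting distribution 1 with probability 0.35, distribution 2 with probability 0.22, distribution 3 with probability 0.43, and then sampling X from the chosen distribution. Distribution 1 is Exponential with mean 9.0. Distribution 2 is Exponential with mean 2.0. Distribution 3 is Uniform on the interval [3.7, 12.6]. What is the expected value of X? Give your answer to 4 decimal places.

7.0945

Component means — 1: 9; 2: 2; 3: 8.15.
E[X] = 0.35·9 + 0.22·2 + 0.43·8.15 = 7.0945.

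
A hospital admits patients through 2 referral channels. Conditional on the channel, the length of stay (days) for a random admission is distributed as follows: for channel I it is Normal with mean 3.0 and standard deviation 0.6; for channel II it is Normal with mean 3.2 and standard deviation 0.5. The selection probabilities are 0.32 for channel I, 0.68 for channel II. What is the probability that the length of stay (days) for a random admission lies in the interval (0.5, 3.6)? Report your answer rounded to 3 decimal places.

Conditional on each channel, P(0.5 < X < 3.6): I: 0.841329; II: 0.788145.
By total probability, P(0.5 < X < 3.6) = 0.32·0.841329 + 0.68·0.788145 = 0.805164.

0.805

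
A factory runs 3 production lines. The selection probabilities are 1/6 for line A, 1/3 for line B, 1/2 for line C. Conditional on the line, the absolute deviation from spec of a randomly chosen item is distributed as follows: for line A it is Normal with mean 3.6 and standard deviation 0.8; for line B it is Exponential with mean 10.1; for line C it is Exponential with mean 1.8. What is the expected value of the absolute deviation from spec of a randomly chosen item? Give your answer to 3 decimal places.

Component means — A: 3.6; B: 10.1; C: 1.8.
E[X] = 0.166667·3.6 + 0.333333·10.1 + 0.5·1.8 = 4.86667.

4.867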